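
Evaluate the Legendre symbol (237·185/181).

By multiplicativity, (237·185/181) = (237/181)·(185/181).
First factor (237/181):
Reduce the numerator: 237 ≡ 56 (mod 181), so (237/181) = (56/181).
Factor out 2: 56 = 2^3·7. Since 181 ≡ 5 (mod 8), (2/181) = -1, and (2/181)^3 = -1. Now have -(7/181).
181 ≡ 1 (mod 4), so quadratic reciprocity gives (7/181) = (181/7). Reduce: 181 ≡ 6 (mod 7). Now have -(6/7).
Factor out 2: 6 = 2·3. Since 7 ≡ 7 (mod 8), (2/7) = +1. Now have -(3/7).
Both 3 ≡ 3 and 7 ≡ 3 (mod 4), so reciprocity gives (3/7) = -(7/3). Reduce: 7 ≡ 1 (mod 3). Now have (1/3).
(1/3) = 1. Collecting the sign factors: 1.
Second factor (185/181):
Reduce the numerator: 185 ≡ 4 (mod 181), so (185/181) = (4/181).
Factor out 2: 4 = 2^2. Since 181 ≡ 5 (mod 8), (2/181) = -1, and (2/181)^2 = +1. Now have (1/181).
(1/181) = 1. Collecting the sign factors: 1.
Product: (1)·(1) = 1.

1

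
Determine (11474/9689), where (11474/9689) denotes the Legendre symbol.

-1

Reduce the numerator: 11474 ≡ 1785 (mod 9689), so (11474/9689) = (1785/9689).
1785 ≡ 1 (mod 4), so quadratic reciprocity gives (1785/9689) = (9689/1785). Reduce: 9689 ≡ 764 (mod 1785). Now have (764/1785).
Factor out 2: 764 = 2^2·191. Since 1785 ≡ 1 (mod 8), (2/1785) = +1, and (2/1785)^2 = +1. Now have (191/1785).
1785 ≡ 1 (mod 4), so quadratic reciprocity gives (191/1785) = (1785/191). Reduce: 1785 ≡ 66 (mod 191). Now have (66/191).
Factor out 2: 66 = 2·33. Since 191 ≡ 7 (mod 8), (2/191) = +1. Now have (33/191).
33 ≡ 1 (mod 4), so quadratic reciprocity gives (33/191) = (191/33). Reduce: 191 ≡ 26 (mod 33). Now have (26/33).
Factor out 2: 26 = 2·13. Since 33 ≡ 1 (mod 8), (2/33) = +1. Now have (13/33).
13 ≡ 1 (mod 4), so quadratic reciprocity gives (13/33) = (33/13). Reduce: 33 ≡ 7 (mod 13). Now have (7/13).
13 ≡ 1 (mod 4), so quadratic reciprocity gives (7/13) = (13/7). Reduce: 13 ≡ 6 (mod 7). Now have (6/7).
Factor out 2: 6 = 2·3. Since 7 ≡ 7 (mod 8), (2/7) = +1. Now have (3/7).
Both 3 ≡ 3 and 7 ≡ 3 (mod 4), so reciprocity gives (3/7) = -(7/3). Reduce: 7 ≡ 1 (mod 3). Now have -(1/3).
(1/3) = 1. Collecting the sign factors: -1.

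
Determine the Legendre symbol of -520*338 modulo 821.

By multiplicativity, (-520·338 / 821) = (-520 / 821)·(338 / 821).
First factor (-520 / 821):
Pull out -1: (-520 / 821) = (-1 / 821)·(520 / 821). Since 821 ≡ 1 (mod 4), (-1 / 821) = +1. Now have (520 / 821).
Factor out 2: 520 = 2^3·65. Since 821 ≡ 5 (mod 8), (2 / 821) = -1, and (2 / 821)^3 = -1. Now have -(65 / 821).
65 ≡ 1 (mod 4), so quadratic reciprocity gives (65 / 821) = (821 / 65). Reduce: 821 ≡ 41 (mod 65). Now have -(41 / 65).
41 ≡ 1 (mod 4), so quadratic reciprocity gives (41 / 65) = (65 / 41). Reduce: 65 ≡ 24 (mod 41). Now have -(24 / 41).
Factor out 2: 24 = 2^3·3. Since 41 ≡ 1 (mod 8), (2 / 41) = +1, and (2 / 41)^3 = +1. Now have -(3 / 41).
41 ≡ 1 (mod 4), so quadratic reciprocity gives (3 / 41) = (41 / 3). Reduce: 41 ≡ 2 (mod 3). Now have -(2 / 3).
Factor out 2: 2 = 2. Since 3 ≡ 3 (mod 8), (2 / 3) = -1. Now have (1 / 3).
(1 / 3) = 1. Collecting the sign factors: 1.
Second factor (338 / 821):
Factor out 2: 338 = 2·169. Since 821 ≡ 5 (mod 8), (2 / 821) = -1. Now have -(169 / 821).
169 ≡ 1 (mod 4), so quadratic reciprocity gives (169 / 821) = (821 / 169). Reduce: 821 ≡ 145 (mod 169). Now have -(145 / 169).
145 ≡ 1 (mod 4), so quadratic reciprocity gives (145 / 169) = (169 / 145). Reduce: 169 ≡ 24 (mod 145). Now have -(24 / 145).
Factor out 2: 24 = 2^3·3. Since 145 ≡ 1 (mod 8), (2 / 145) = +1, and (2 / 145)^3 = +1. Now have -(3 / 145).
145 ≡ 1 (mod 4), so quadratic reciprocity gives (3 / 145) = (145 / 3). Reduce: 145 ≡ 1 (mod 3). Now have -(1 / 3).
(1 / 3) = 1. Collecting the sign factors: -1.
Product: (1)·(-1) = -1.

-1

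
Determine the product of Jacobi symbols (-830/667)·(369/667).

By multiplicativity, (-830·369/667) = (-830/667)·(369/667).
First factor (-830/667):
Reduce the numerator: -830 ≡ 504 (mod 667), so (-830/667) = (504/667).
Factor out 2: 504 = 2^3·63. Since 667 ≡ 3 (mod 8), (2/667) = -1, and (2/667)^3 = -1. Now have -(63/667).
Both 63 ≡ 3 and 667 ≡ 3 (mod 4), so reciprocity gives (63/667) = -(667/63). Reduce: 667 ≡ 37 (mod 63). Now have (37/63).
37 ≡ 1 (mod 4), so quadratic reciprocity gives (37/63) = (63/37). Reduce: 63 ≡ 26 (mod 37). Now have (26/37).
Factor out 2: 26 = 2·13. Since 37 ≡ 5 (mod 8), (2/37) = -1. Now have -(13/37).
13 ≡ 1 (mod 4), so quadratic reciprocity gives (13/37) = (37/13). Reduce: 37 ≡ 11 (mod 13). Now have -(11/13).
13 ≡ 1 (mod 4), so quadratic reciprocity gives (11/13) = (13/11). Reduce: 13 ≡ 2 (mod 11). Now have -(2/11).
Factor out 2: 2 = 2. Since 11 ≡ 3 (mod 8), (2/11) = -1. Now have (1/11).
(1/11) = 1. Collecting the sign factors: 1.
Second factor (369/667):
369 ≡ 1 (mod 4), so quadratic reciprocity gives (369/667) = (667/369). Reduce: 667 ≡ 298 (mod 369). Now have (298/369).
Factor out 2: 298 = 2·149. Since 369 ≡ 1 (mod 8), (2/369) = +1. Now have (149/369).
149 ≡ 1 (mod 4), so quadratic reciprocity gives (149/369) = (369/149). Reduce: 369 ≡ 71 (mod 149). Now have (71/149).
149 ≡ 1 (mod 4), so quadratic reciprocity gives (71/149) = (149/71). Reduce: 149 ≡ 7 (mod 71). Now have (7/71).
Both 7 ≡ 3 and 71 ≡ 3 (mod 4), so reciprocity gives (7/71) = -(71/7). Reduce: 71 ≡ 1 (mod 7). Now have -(1/7).
(1/7) = 1. Collecting the sign factors: -1.
Product: (1)·(-1) = -1.

-1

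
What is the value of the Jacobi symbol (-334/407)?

-1

(-334/407)
  = -(334/407)    [407 ≡ 3 mod 4 ⇒ (-1/407) = -1]
  = -(167/407)    [407 ≡ 7 mod 8 ⇒ (2/407) = +1]
  = (407/167)    [QR: both ≡ 3 mod 4, sign flips]
  = (73/167)    [407 ≡ 73 mod 167]
  = (167/73)    [QR: 73 ≡ 1 mod 4, sign kept]
  = (21/73)    [167 ≡ 21 mod 73]
  = (73/21)    [QR: 21 ≡ 1 mod 4, sign kept]
  = (10/21)    [73 ≡ 10 mod 21]
  = -(5/21)    [21 ≡ 5 mod 8 ⇒ (2/21) = -1]
  = -(21/5)    [QR: 5 ≡ 1 mod 4, sign kept]
  = -(1/5)    [21 ≡ 1 mod 5]
  = -1    [(1/5) = 1]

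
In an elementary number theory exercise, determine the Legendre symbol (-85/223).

1

Reduce the numerator: -85 ≡ 138 (mod 223), so (-85/223) = (138/223).
Factor out 2: 138 = 2·69. Since 223 ≡ 7 (mod 8), (2/223) = +1. Now have (69/223).
69 ≡ 1 (mod 4), so quadratic reciprocity gives (69/223) = (223/69). Reduce: 223 ≡ 16 (mod 69). Now have (16/69).
Factor out 2: 16 = 2^4. Since 69 ≡ 5 (mod 8), (2/69) = -1, and (2/69)^4 = +1. Now have (1/69).
(1/69) = 1. Collecting the sign factors: 1.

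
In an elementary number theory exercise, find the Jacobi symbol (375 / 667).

(375 / 667)
  = -(667 / 375)    [QR: both ≡ 3 mod 4, sign flips]
  = -(292 / 375)    [667 ≡ 292 mod 375]
  = -(73 / 375)    [375 ≡ 7 mod 8 ⇒ (2 / 375)^2 = +1]
  = -(375 / 73)    [QR: 73 ≡ 1 mod 4, sign kept]
  = -(10 / 73)    [375 ≡ 10 mod 73]
  = -(5 / 73)    [73 ≡ 1 mod 8 ⇒ (2 / 73) = +1]
  = -(73 / 5)    [QR: 5 ≡ 1 mod 4, sign kept]
  = -(3 / 5)    [73 ≡ 3 mod 5]
  = -(5 / 3)    [QR: 5 ≡ 1 mod 4, sign kept]
  = -(2 / 3)    [5 ≡ 2 mod 3]
  = (1 / 3)    [3 ≡ 3 mod 8 ⇒ (2 / 3) = -1]
  = 1    [(1 / 3) = 1]

1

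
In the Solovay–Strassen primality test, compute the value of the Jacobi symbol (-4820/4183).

(-4820/4183)
  = -(4820/4183)    [4183 ≡ 3 mod 4 ⇒ (-1/4183) = -1]
  = -(637/4183)    [4820 ≡ 637 mod 4183]
  = -(4183/637)    [QR: 637 ≡ 1 mod 4, sign kept]
  = -(361/637)    [4183 ≡ 361 mod 637]
  = -(637/361)    [QR: 361 ≡ 1 mod 4, sign kept]
  = -(276/361)    [637 ≡ 276 mod 361]
  = -(69/361)    [361 ≡ 1 mod 8 ⇒ (2/361)^2 = +1]
  = -(361/69)    [QR: 69 ≡ 1 mod 4, sign kept]
  = -(16/69)    [361 ≡ 16 mod 69]
  = -(1/69)    [69 ≡ 5 mod 8 ⇒ (2/69)^4 = +1]
  = -1    [(1/69) = 1]

-1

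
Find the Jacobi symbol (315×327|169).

By multiplicativity, (315·327|169) = (315|169)·(327|169).
First factor (315|169):
Reduce the numerator: 315 ≡ 146 (mod 169), so (315|169) = (146|169).
Factor out 2: 146 = 2·73. Since 169 ≡ 1 (mod 8), (2|169) = +1. Now have (73|169).
73 ≡ 1 (mod 4), so quadratic reciprocity gives (73|169) = (169|73). Reduce: 169 ≡ 23 (mod 73). Now have (23|73).
73 ≡ 1 (mod 4), so quadratic reciprocity gives (23|73) = (73|23). Reduce: 73 ≡ 4 (mod 23). Now have (4|23).
Factor out 2: 4 = 2^2. Since 23 ≡ 7 (mod 8), (2|23) = +1, and (2|23)^2 = +1. Now have (1|23).
(1|23) = 1. Collecting the sign factors: 1.
Second factor (327|169):
Reduce the numerator: 327 ≡ 158 (mod 169), so (327|169) = (158|169).
Factor out 2: 158 = 2·79. Since 169 ≡ 1 (mod 8), (2|169) = +1. Now have (79|169).
169 ≡ 1 (mod 4), so quadratic reciprocity gives (79|169) = (169|79). Reduce: 169 ≡ 11 (mod 79). Now have (11|79).
Both 11 ≡ 3 and 79 ≡ 3 (mod 4), so reciprocity gives (11|79) = -(79|11). Reduce: 79 ≡ 2 (mod 11). Now have -(2|11).
Factor out 2: 2 = 2. Since 11 ≡ 3 (mod 8), (2|11) = -1. Now have (1|11).
(1|11) = 1. Collecting the sign factors: 1.
Product: (1)·(1) = 1.

1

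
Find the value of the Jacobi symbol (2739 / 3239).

-1

(2739 / 3239)
  = -(3239 / 2739)    [QR: both ≡ 3 mod 4, sign flips]
  = -(500 / 2739)    [3239 ≡ 500 mod 2739]
  = -(125 / 2739)    [2739 ≡ 3 mod 8 ⇒ (2 / 2739)^2 = +1]
  = -(2739 / 125)    [QR: 125 ≡ 1 mod 4, sign kept]
  = -(114 / 125)    [2739 ≡ 114 mod 125]
  = (57 / 125)    [125 ≡ 5 mod 8 ⇒ (2 / 125) = -1]
  = (125 / 57)    [QR: 57 ≡ 1 mod 4, sign kept]
  = (11 / 57)    [125 ≡ 11 mod 57]
  = (57 / 11)    [QR: 57 ≡ 1 mod 4, sign kept]
  = (2 / 11)    [57 ≡ 2 mod 11]
  = -(1 / 11)    [11 ≡ 3 mod 8 ⇒ (2 / 11) = -1]
  = -1    [(1 / 11) = 1]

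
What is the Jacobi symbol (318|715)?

Factor out 2: 318 = 2·159. Since 715 ≡ 3 (mod 8), (2|715) = -1. Now have -(159|715).
Both 159 ≡ 3 and 715 ≡ 3 (mod 4), so reciprocity gives (159|715) = -(715|159). Reduce: 715 ≡ 79 (mod 159). Now have (79|159).
Both 79 ≡ 3 and 159 ≡ 3 (mod 4), so reciprocity gives (79|159) = -(159|79). Reduce: 159 ≡ 1 (mod 79). Now have -(1|79).
(1|79) = 1. Collecting the sign factors: -1.

-1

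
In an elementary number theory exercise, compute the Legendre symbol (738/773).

Factor out 2: 738 = 2·369. Since 773 ≡ 5 (mod 8), (2/773) = -1. Now have -(369/773).
369 ≡ 1 (mod 4), so quadratic reciprocity gives (369/773) = (773/369). Reduce: 773 ≡ 35 (mod 369). Now have -(35/369).
369 ≡ 1 (mod 4), so quadratic reciprocity gives (35/369) = (369/35). Reduce: 369 ≡ 19 (mod 35). Now have -(19/35).
Both 19 ≡ 3 and 35 ≡ 3 (mod 4), so reciprocity gives (19/35) = -(35/19). Reduce: 35 ≡ 16 (mod 19). Now have (16/19).
Factor out 2: 16 = 2^4. Since 19 ≡ 3 (mod 8), (2/19) = -1, and (2/19)^4 = +1. Now have (1/19).
(1/19) = 1. Collecting the sign factors: 1.

1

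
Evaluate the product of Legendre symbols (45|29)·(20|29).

By multiplicativity, (45·20|29) = (45|29)·(20|29).
First factor (45|29):
(45|29)
  = (16|29)    [45 ≡ 16 mod 29]
  = (1|29)    [29 ≡ 5 mod 8 ⇒ (2|29)^4 = +1]
  = 1    [(1|29) = 1]
Second factor (20|29):
(20|29)
  = (5|29)    [29 ≡ 5 mod 8 ⇒ (2|29)^2 = +1]
  = (29|5)    [QR: 5 ≡ 1 mod 4, sign kept]
  = (4|5)    [29 ≡ 4 mod 5]
  = (1|5)    [5 ≡ 5 mod 8 ⇒ (2|5)^2 = +1]
  = 1    [(1|5) = 1]
Product: (1)·(1) = 1.

1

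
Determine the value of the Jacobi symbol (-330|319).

0

(-330|319)
  = (308|319)    [-330 ≡ 308 mod 319]
  = (77|319)    [319 ≡ 7 mod 8 ⇒ (2|319)^2 = +1]
  = (319|77)    [QR: 77 ≡ 1 mod 4, sign kept]
  = (11|77)    [319 ≡ 11 mod 77]
  = (77|11)    [QR: 77 ≡ 1 mod 4, sign kept]
  = (0|11)    [77 ≡ 0 mod 11]
  = 0    [numerator 0, gcd > 1]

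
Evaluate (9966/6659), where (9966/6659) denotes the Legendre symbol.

Reduce the numerator: 9966 ≡ 3307 (mod 6659), so (9966/6659) = (3307/6659).
Both 3307 ≡ 3 and 6659 ≡ 3 (mod 4), so reciprocity gives (3307/6659) = -(6659/3307). Reduce: 6659 ≡ 45 (mod 3307). Now have -(45/3307).
45 ≡ 1 (mod 4), so quadratic reciprocity gives (45/3307) = (3307/45). Reduce: 3307 ≡ 22 (mod 45). Now have -(22/45).
Factor out 2: 22 = 2·11. Since 45 ≡ 5 (mod 8), (2/45) = -1. Now have (11/45).
45 ≡ 1 (mod 4), so quadratic reciprocity gives (11/45) = (45/11). Reduce: 45 ≡ 1 (mod 11). Now have (1/11).
(1/11) = 1. Collecting the sign factors: 1.

1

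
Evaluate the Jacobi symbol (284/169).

(284/169)
  = (115/169)    [284 ≡ 115 mod 169]
  = (169/115)    [QR: 169 ≡ 1 mod 4, sign kept]
  = (54/115)    [169 ≡ 54 mod 115]
  = -(27/115)    [115 ≡ 3 mod 8 ⇒ (2/115) = -1]
  = (115/27)    [QR: both ≡ 3 mod 4, sign flips]
  = (7/27)    [115 ≡ 7 mod 27]
  = -(27/7)    [QR: both ≡ 3 mod 4, sign flips]
  = -(6/7)    [27 ≡ 6 mod 7]
  = -(3/7)    [7 ≡ 7 mod 8 ⇒ (2/7) = +1]
  = (7/3)    [QR: both ≡ 3 mod 4, sign flips]
  = (1/3)    [7 ≡ 1 mod 3]
  = 1    [(1/3) = 1]

1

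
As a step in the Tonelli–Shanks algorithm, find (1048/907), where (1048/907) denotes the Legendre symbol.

(1048/907)
  = (141/907)    [1048 ≡ 141 mod 907]
  = (907/141)    [QR: 141 ≡ 1 mod 4, sign kept]
  = (61/141)    [907 ≡ 61 mod 141]
  = (141/61)    [QR: 61 ≡ 1 mod 4, sign kept]
  = (19/61)    [141 ≡ 19 mod 61]
  = (61/19)    [QR: 61 ≡ 1 mod 4, sign kept]
  = (4/19)    [61 ≡ 4 mod 19]
  = (1/19)    [19 ≡ 3 mod 8 ⇒ (2/19)^2 = +1]
  = 1    [(1/19) = 1]

1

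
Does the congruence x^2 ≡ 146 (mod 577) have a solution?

no

(146/577)
  = (73/577)    [577 ≡ 1 mod 8 ⇒ (2/577) = +1]
  = (577/73)    [QR: 73 ≡ 1 mod 4, sign kept]
  = (66/73)    [577 ≡ 66 mod 73]
  = (33/73)    [73 ≡ 1 mod 8 ⇒ (2/73) = +1]
  = (73/33)    [QR: 33 ≡ 1 mod 4, sign kept]
  = (7/33)    [73 ≡ 7 mod 33]
  = (33/7)    [QR: 33 ≡ 1 mod 4, sign kept]
  = (5/7)    [33 ≡ 5 mod 7]
  = (7/5)    [QR: 5 ≡ 1 mod 4, sign kept]
  = (2/5)    [7 ≡ 2 mod 5]
  = -(1/5)    [5 ≡ 5 mod 8 ⇒ (2/5) = -1]
  = -1    [(1/5) = 1]
(146/577) = -1, and 577 is prime, so 146 is not a quadratic residue mod 577.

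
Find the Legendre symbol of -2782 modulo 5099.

(-2782|5099)
  = -(2782|5099)    [5099 ≡ 3 mod 4 ⇒ (-1|5099) = -1]
  = (1391|5099)    [5099 ≡ 3 mod 8 ⇒ (2|5099) = -1]
  = -(5099|1391)    [QR: both ≡ 3 mod 4, sign flips]
  = -(926|1391)    [5099 ≡ 926 mod 1391]
  = -(463|1391)    [1391 ≡ 7 mod 8 ⇒ (2|1391) = +1]
  = (1391|463)    [QR: both ≡ 3 mod 4, sign flips]
  = (2|463)    [1391 ≡ 2 mod 463]
  = (1|463)    [463 ≡ 7 mod 8 ⇒ (2|463) = +1]
  = 1    [(1|463) = 1]

1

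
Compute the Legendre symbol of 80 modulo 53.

(80/53)
  = (27/53)    [80 ≡ 27 mod 53]
  = (53/27)    [QR: 53 ≡ 1 mod 4, sign kept]
  = (26/27)    [53 ≡ 26 mod 27]
  = -(13/27)    [27 ≡ 3 mod 8 ⇒ (2/27) = -1]
  = -(27/13)    [QR: 13 ≡ 1 mod 4, sign kept]
  = -(1/13)    [27 ≡ 1 mod 13]
  = -1    [(1/13) = 1]

-1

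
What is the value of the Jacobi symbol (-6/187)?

Reduce the numerator: -6 ≡ 181 (mod 187), so (-6/187) = (181/187).
181 ≡ 1 (mod 4), so quadratic reciprocity gives (181/187) = (187/181). Reduce: 187 ≡ 6 (mod 181). Now have (6/181).
Factor out 2: 6 = 2·3. Since 181 ≡ 5 (mod 8), (2/181) = -1. Now have -(3/181).
181 ≡ 1 (mod 4), so quadratic reciprocity gives (3/181) = (181/3). Reduce: 181 ≡ 1 (mod 3). Now have -(1/3).
(1/3) = 1. Collecting the sign factors: -1.

-1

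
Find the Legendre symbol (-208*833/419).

1

By multiplicativity, (-208·833/419) = (-208/419)·(833/419).
First factor (-208/419):
Pull out -1: (-208/419) = (-1/419)·(208/419). Since 419 ≡ 3 (mod 4), (-1/419) = -1. Now have -(208/419).
Factor out 2: 208 = 2^4·13. Since 419 ≡ 3 (mod 8), (2/419) = -1, and (2/419)^4 = +1. Now have -(13/419).
13 ≡ 1 (mod 4), so quadratic reciprocity gives (13/419) = (419/13). Reduce: 419 ≡ 3 (mod 13). Now have -(3/13).
13 ≡ 1 (mod 4), so quadratic reciprocity gives (3/13) = (13/3). Reduce: 13 ≡ 1 (mod 3). Now have -(1/3).
(1/3) = 1. Collecting the sign factors: -1.
Second factor (833/419):
Reduce the numerator: 833 ≡ 414 (mod 419), so (833/419) = (414/419).
Factor out 2: 414 = 2·207. Since 419 ≡ 3 (mod 8), (2/419) = -1. Now have -(207/419).
Both 207 ≡ 3 and 419 ≡ 3 (mod 4), so reciprocity gives (207/419) = -(419/207). Reduce: 419 ≡ 5 (mod 207). Now have (5/207).
5 ≡ 1 (mod 4), so quadratic reciprocity gives (5/207) = (207/5). Reduce: 207 ≡ 2 (mod 5). Now have (2/5).
Factor out 2: 2 = 2. Since 5 ≡ 5 (mod 8), (2/5) = -1. Now have -(1/5).
(1/5) = 1. Collecting the sign factors: -1.
Product: (-1)·(-1) = 1.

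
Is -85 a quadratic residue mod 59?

(-85|59)
  = (33|59)    [-85 ≡ 33 mod 59]
  = (59|33)    [QR: 33 ≡ 1 mod 4, sign kept]
  = (26|33)    [59 ≡ 26 mod 33]
  = (13|33)    [33 ≡ 1 mod 8 ⇒ (2|33) = +1]
  = (33|13)    [QR: 13 ≡ 1 mod 4, sign kept]
  = (7|13)    [33 ≡ 7 mod 13]
  = (13|7)    [QR: 13 ≡ 1 mod 4, sign kept]
  = (6|7)    [13 ≡ 6 mod 7]
  = (3|7)    [7 ≡ 7 mod 8 ⇒ (2|7) = +1]
  = -(7|3)    [QR: both ≡ 3 mod 4, sign flips]
  = -(1|3)    [7 ≡ 1 mod 3]
  = -1    [(1|3) = 1]
The Legendre symbol is -1, so x^2 ≡ -85 (mod 59) has no solution.

no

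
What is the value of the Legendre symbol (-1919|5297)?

-1

Reduce the numerator: -1919 ≡ 3378 (mod 5297), so (-1919|5297) = (3378|5297).
Factor out 2: 3378 = 2·1689. Since 5297 ≡ 1 (mod 8), (2|5297) = +1. Now have (1689|5297).
1689 ≡ 1 (mod 4), so quadratic reciprocity gives (1689|5297) = (5297|1689). Reduce: 5297 ≡ 230 (mod 1689). Now have (230|1689).
Factor out 2: 230 = 2·115. Since 1689 ≡ 1 (mod 8), (2|1689) = +1. Now have (115|1689).
1689 ≡ 1 (mod 4), so quadratic reciprocity gives (115|1689) = (1689|115). Reduce: 1689 ≡ 79 (mod 115). Now have (79|115).
Both 79 ≡ 3 and 115 ≡ 3 (mod 4), so reciprocity gives (79|115) = -(115|79). Reduce: 115 ≡ 36 (mod 79). Now have -(36|79).
Factor out 2: 36 = 2^2·9. Since 79 ≡ 7 (mod 8), (2|79) = +1, and (2|79)^2 = +1. Now have -(9|79).
9 ≡ 1 (mod 4), so quadratic reciprocity gives (9|79) = (79|9). Reduce: 79 ≡ 7 (mod 9). Now have -(7|9).
9 ≡ 1 (mod 4), so quadratic reciprocity gives (7|9) = (9|7). Reduce: 9 ≡ 2 (mod 7). Now have -(2|7).
Factor out 2: 2 = 2. Since 7 ≡ 7 (mod 8), (2|7) = +1. Now have -(1|7).
(1|7) = 1. Collecting the sign factors: -1.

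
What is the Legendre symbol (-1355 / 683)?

-1

Pull out -1: (-1355 / 683) = (-1 / 683)·(1355 / 683). Since 683 ≡ 3 (mod 4), (-1 / 683) = -1. Now have -(1355 / 683).
Reduce the numerator: 1355 ≡ 672 (mod 683), so (1355 / 683) = (672 / 683).
Factor out 2: 672 = 2^5·21. Since 683 ≡ 3 (mod 8), (2 / 683) = -1, and (2 / 683)^5 = -1. Now have (21 / 683).
21 ≡ 1 (mod 4), so quadratic reciprocity gives (21 / 683) = (683 / 21). Reduce: 683 ≡ 11 (mod 21). Now have (11 / 21).
21 ≡ 1 (mod 4), so quadratic reciprocity gives (11 / 21) = (21 / 11). Reduce: 21 ≡ 10 (mod 11). Now have (10 / 11).
Factor out 2: 10 = 2·5. Since 11 ≡ 3 (mod 8), (2 / 11) = -1. Now have -(5 / 11).
5 ≡ 1 (mod 4), so quadratic reciprocity gives (5 / 11) = (11 / 5). Reduce: 11 ≡ 1 (mod 5). Now have -(1 / 5).
(1 / 5) = 1. Collecting the sign factors: -1.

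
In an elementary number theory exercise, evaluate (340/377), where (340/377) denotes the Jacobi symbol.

1

(340/377)
  = (85/377)    [377 ≡ 1 mod 8 ⇒ (2/377)^2 = +1]
  = (377/85)    [QR: 85 ≡ 1 mod 4, sign kept]
  = (37/85)    [377 ≡ 37 mod 85]
  = (85/37)    [QR: 37 ≡ 1 mod 4, sign kept]
  = (11/37)    [85 ≡ 11 mod 37]
  = (37/11)    [QR: 37 ≡ 1 mod 4, sign kept]
  = (4/11)    [37 ≡ 4 mod 11]
  = (1/11)    [11 ≡ 3 mod 8 ⇒ (2/11)^2 = +1]
  = 1    [(1/11) = 1]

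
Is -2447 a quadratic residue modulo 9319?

(-2447/9319)
  = -(2447/9319)    [9319 ≡ 3 mod 4 ⇒ (-1/9319) = -1]
  = (9319/2447)    [QR: both ≡ 3 mod 4, sign flips]
  = (1978/2447)    [9319 ≡ 1978 mod 2447]
  = (989/2447)    [2447 ≡ 7 mod 8 ⇒ (2/2447) = +1]
  = (2447/989)    [QR: 989 ≡ 1 mod 4, sign kept]
  = (469/989)    [2447 ≡ 469 mod 989]
  = (989/469)    [QR: 469 ≡ 1 mod 4, sign kept]
  = (51/469)    [989 ≡ 51 mod 469]
  = (469/51)    [QR: 469 ≡ 1 mod 4, sign kept]
  = (10/51)    [469 ≡ 10 mod 51]
  = -(5/51)    [51 ≡ 3 mod 8 ⇒ (2/51) = -1]
  = -(51/5)    [QR: 5 ≡ 1 mod 4, sign kept]
  = -(1/5)    [51 ≡ 1 mod 5]
  = -1    [(1/5) = 1]
The Legendre symbol is -1, so x^2 ≡ -2447 (mod 9319) has no solution.

no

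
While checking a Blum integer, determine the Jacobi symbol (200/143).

Reduce the numerator: 200 ≡ 57 (mod 143), so (200/143) = (57/143).
57 ≡ 1 (mod 4), so quadratic reciprocity gives (57/143) = (143/57). Reduce: 143 ≡ 29 (mod 57). Now have (29/57).
29 ≡ 1 (mod 4), so quadratic reciprocity gives (29/57) = (57/29). Reduce: 57 ≡ 28 (mod 29). Now have (28/29).
Factor out 2: 28 = 2^2·7. Since 29 ≡ 5 (mod 8), (2/29) = -1, and (2/29)^2 = +1. Now have (7/29).
29 ≡ 1 (mod 4), so quadratic reciprocity gives (7/29) = (29/7). Reduce: 29 ≡ 1 (mod 7). Now have (1/7).
(1/7) = 1. Collecting the sign factors: 1.

1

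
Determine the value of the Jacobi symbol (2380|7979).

Factor out 2: 2380 = 2^2·595. Since 7979 ≡ 3 (mod 8), (2|7979) = -1, and (2|7979)^2 = +1. Now have (595|7979).
Both 595 ≡ 3 and 7979 ≡ 3 (mod 4), so reciprocity gives (595|7979) = -(7979|595). Reduce: 7979 ≡ 244 (mod 595). Now have -(244|595).
Factor out 2: 244 = 2^2·61. Since 595 ≡ 3 (mod 8), (2|595) = -1, and (2|595)^2 = +1. Now have -(61|595).
61 ≡ 1 (mod 4), so quadratic reciprocity gives (61|595) = (595|61). Reduce: 595 ≡ 46 (mod 61). Now have -(46|61).
Factor out 2: 46 = 2·23. Since 61 ≡ 5 (mod 8), (2|61) = -1. Now have (23|61).
61 ≡ 1 (mod 4), so quadratic reciprocity gives (23|61) = (61|23). Reduce: 61 ≡ 15 (mod 23). Now have (15|23).
Both 15 ≡ 3 and 23 ≡ 3 (mod 4), so reciprocity gives (15|23) = -(23|15). Reduce: 23 ≡ 8 (mod 15). Now have -(8|15).
Factor out 2: 8 = 2^3. Since 15 ≡ 7 (mod 8), (2|15) = +1, and (2|15)^3 = +1. Now have -(1|15).
(1|15) = 1. Collecting the sign factors: -1.

-1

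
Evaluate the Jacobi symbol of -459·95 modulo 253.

-1

By multiplicativity, (-459·95 / 253) = (-459 / 253)·(95 / 253).
First factor (-459 / 253):
Pull out -1: (-459 / 253) = (-1 / 253)·(459 / 253). Since 253 ≡ 1 (mod 4), (-1 / 253) = +1. Now have (459 / 253).
Reduce the numerator: 459 ≡ 206 (mod 253), so (459 / 253) = (206 / 253).
Factor out 2: 206 = 2·103. Since 253 ≡ 5 (mod 8), (2 / 253) = -1. Now have -(103 / 253).
253 ≡ 1 (mod 4), so quadratic reciprocity gives (103 / 253) = (253 / 103). Reduce: 253 ≡ 47 (mod 103). Now have -(47 / 103).
Both 47 ≡ 3 and 103 ≡ 3 (mod 4), so reciprocity gives (47 / 103) = -(103 / 47). Reduce: 103 ≡ 9 (mod 47). Now have (9 / 47).
9 ≡ 1 (mod 4), so quadratic reciprocity gives (9 / 47) = (47 / 9). Reduce: 47 ≡ 2 (mod 9). Now have (2 / 9).
Factor out 2: 2 = 2. Since 9 ≡ 1 (mod 8), (2 / 9) = +1. Now have (1 / 9).
(1 / 9) = 1. Collecting the sign factors: 1.
Second factor (95 / 253):
253 ≡ 1 (mod 4), so quadratic reciprocity gives (95 / 253) = (253 / 95). Reduce: 253 ≡ 63 (mod 95). Now have (63 / 95).
Both 63 ≡ 3 and 95 ≡ 3 (mod 4), so reciprocity gives (63 / 95) = -(95 / 63). Reduce: 95 ≡ 32 (mod 63). Now have -(32 / 63).
Factor out 2: 32 = 2^5. Since 63 ≡ 7 (mod 8), (2 / 63) = +1, and (2 / 63)^5 = +1. Now have -(1 / 63).
(1 / 63) = 1. Collecting the sign factors: -1.
Product: (1)·(-1) = -1.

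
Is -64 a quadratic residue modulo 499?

(-64|499)
  = -(64|499)    [499 ≡ 3 mod 4 ⇒ (-1|499) = -1]
  = -(1|499)    [499 ≡ 3 mod 8 ⇒ (2|499)^6 = +1]
  = -1    [(1|499) = 1]
The Legendre symbol is -1, so x^2 ≡ -64 (mod 499) has no solution.

no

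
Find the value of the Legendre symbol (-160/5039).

(-160/5039)
  = (4879/5039)    [-160 ≡ 4879 mod 5039]
  = -(5039/4879)    [QR: both ≡ 3 mod 4, sign flips]
  = -(160/4879)    [5039 ≡ 160 mod 4879]
  = -(5/4879)    [4879 ≡ 7 mod 8 ⇒ (2/4879)^5 = +1]
  = -(4879/5)    [QR: 5 ≡ 1 mod 4, sign kept]
  = -(4/5)    [4879 ≡ 4 mod 5]
  = -(1/5)    [5 ≡ 5 mod 8 ⇒ (2/5)^2 = +1]
  = -1    [(1/5) = 1]

-1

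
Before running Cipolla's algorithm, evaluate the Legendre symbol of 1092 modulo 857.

Reduce the numerator: 1092 ≡ 235 (mod 857), so (1092 / 857) = (235 / 857).
857 ≡ 1 (mod 4), so quadratic reciprocity gives (235 / 857) = (857 / 235). Reduce: 857 ≡ 152 (mod 235). Now have (152 / 235).
Factor out 2: 152 = 2^3·19. Since 235 ≡ 3 (mod 8), (2 / 235) = -1, and (2 / 235)^3 = -1. Now have -(19 / 235).
Both 19 ≡ 3 and 235 ≡ 3 (mod 4), so reciprocity gives (19 / 235) = -(235 / 19). Reduce: 235 ≡ 7 (mod 19). Now have (7 / 19).
Both 7 ≡ 3 and 19 ≡ 3 (mod 4), so reciprocity gives (7 / 19) = -(19 / 7). Reduce: 19 ≡ 5 (mod 7). Now have -(5 / 7).
5 ≡ 1 (mod 4), so quadratic reciprocity gives (5 / 7) = (7 / 5). Reduce: 7 ≡ 2 (mod 5). Now have -(2 / 5).
Factor out 2: 2 = 2. Since 5 ≡ 5 (mod 8), (2 / 5) = -1. Now have (1 / 5).
(1 / 5) = 1. Collecting the sign factors: 1.

1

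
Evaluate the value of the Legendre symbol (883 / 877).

-1

(883 / 877)
  = (6 / 877)    [883 ≡ 6 mod 877]
  = -(3 / 877)    [877 ≡ 5 mod 8 ⇒ (2 / 877) = -1]
  = -(877 / 3)    [QR: 877 ≡ 1 mod 4, sign kept]
  = -(1 / 3)    [877 ≡ 1 mod 3]
  = -1    [(1 / 3) = 1]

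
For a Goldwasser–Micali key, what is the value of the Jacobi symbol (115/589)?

589 ≡ 1 (mod 4), so quadratic reciprocity gives (115/589) = (589/115). Reduce: 589 ≡ 14 (mod 115). Now have (14/115).
Factor out 2: 14 = 2·7. Since 115 ≡ 3 (mod 8), (2/115) = -1. Now have -(7/115).
Both 7 ≡ 3 and 115 ≡ 3 (mod 4), so reciprocity gives (7/115) = -(115/7). Reduce: 115 ≡ 3 (mod 7). Now have (3/7).
Both 3 ≡ 3 and 7 ≡ 3 (mod 4), so reciprocity gives (3/7) = -(7/3). Reduce: 7 ≡ 1 (mod 3). Now have -(1/3).
(1/3) = 1. Collecting the sign factors: -1.

-1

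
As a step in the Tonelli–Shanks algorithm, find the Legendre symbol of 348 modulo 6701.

Factor out 2: 348 = 2^2·87. Since 6701 ≡ 5 (mod 8), (2 / 6701) = -1, and (2 / 6701)^2 = +1. Now have (87 / 6701).
6701 ≡ 1 (mod 4), so quadratic reciprocity gives (87 / 6701) = (6701 / 87). Reduce: 6701 ≡ 2 (mod 87). Now have (2 / 87).
Factor out 2: 2 = 2. Since 87 ≡ 7 (mod 8), (2 / 87) = +1. Now have (1 / 87).
(1 / 87) = 1. Collecting the sign factors: 1.

1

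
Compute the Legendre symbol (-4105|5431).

-1

Reduce the numerator: -4105 ≡ 1326 (mod 5431), so (-4105|5431) = (1326|5431).
Factor out 2: 1326 = 2·663. Since 5431 ≡ 7 (mod 8), (2|5431) = +1. Now have (663|5431).
Both 663 ≡ 3 and 5431 ≡ 3 (mod 4), so reciprocity gives (663|5431) = -(5431|663). Reduce: 5431 ≡ 127 (mod 663). Now have -(127|663).
Both 127 ≡ 3 and 663 ≡ 3 (mod 4), so reciprocity gives (127|663) = -(663|127). Reduce: 663 ≡ 28 (mod 127). Now have (28|127).
Factor out 2: 28 = 2^2·7. Since 127 ≡ 7 (mod 8), (2|127) = +1, and (2|127)^2 = +1. Now have (7|127).
Both 7 ≡ 3 and 127 ≡ 3 (mod 4), so reciprocity gives (7|127) = -(127|7). Reduce: 127 ≡ 1 (mod 7). Now have -(1|7).
(1|7) = 1. Collecting the sign factors: -1.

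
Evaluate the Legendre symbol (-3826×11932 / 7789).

1

By multiplicativity, (-3826·11932 / 7789) = (-3826 / 7789)·(11932 / 7789).
First factor (-3826 / 7789):
Reduce the numerator: -3826 ≡ 3963 (mod 7789), so (-3826 / 7789) = (3963 / 7789).
7789 ≡ 1 (mod 4), so quadratic reciprocity gives (3963 / 7789) = (7789 / 3963). Reduce: 7789 ≡ 3826 (mod 3963). Now have (3826 / 3963).
Factor out 2: 3826 = 2·1913. Since 3963 ≡ 3 (mod 8), (2 / 3963) = -1. Now have -(1913 / 3963).
1913 ≡ 1 (mod 4), so quadratic reciprocity gives (1913 / 3963) = (3963 / 1913). Reduce: 3963 ≡ 137 (mod 1913). Now have -(137 / 1913).
137 ≡ 1 (mod 4), so quadratic reciprocity gives (137 / 1913) = (1913 / 137). Reduce: 1913 ≡ 132 (mod 137). Now have -(132 / 137).
Factor out 2: 132 = 2^2·33. Since 137 ≡ 1 (mod 8), (2 / 137) = +1, and (2 / 137)^2 = +1. Now have -(33 / 137).
33 ≡ 1 (mod 4), so quadratic reciprocity gives (33 / 137) = (137 / 33). Reduce: 137 ≡ 5 (mod 33). Now have -(5 / 33).
5 ≡ 1 (mod 4), so quadratic reciprocity gives (5 / 33) = (33 / 5). Reduce: 33 ≡ 3 (mod 5). Now have -(3 / 5).
5 ≡ 1 (mod 4), so quadratic reciprocity gives (3 / 5) = (5 / 3). Reduce: 5 ≡ 2 (mod 3). Now have -(2 / 3).
Factor out 2: 2 = 2. Since 3 ≡ 3 (mod 8), (2 / 3) = -1. Now have (1 / 3).
(1 / 3) = 1. Collecting the sign factors: 1.
Second factor (11932 / 7789):
Reduce the numerator: 11932 ≡ 4143 (mod 7789), so (11932 / 7789) = (4143 / 7789).
7789 ≡ 1 (mod 4), so quadratic reciprocity gives (4143 / 7789) = (7789 / 4143). Reduce: 7789 ≡ 3646 (mod 4143). Now have (3646 / 4143).
Factor out 2: 3646 = 2·1823. Since 4143 ≡ 7 (mod 8), (2 / 4143) = +1. Now have (1823 / 4143).
Both 1823 ≡ 3 and 4143 ≡ 3 (mod 4), so reciprocity gives (1823 / 4143) = -(4143 / 1823). Reduce: 4143 ≡ 497 (mod 1823). Now have -(497 / 1823).
497 ≡ 1 (mod 4), so quadratic reciprocity gives (497 / 1823) = (1823 / 497). Reduce: 1823 ≡ 332 (mod 497). Now have -(332 / 497).
Factor out 2: 332 = 2^2·83. Since 497 ≡ 1 (mod 8), (2 / 497) = +1, and (2 / 497)^2 = +1. Now have -(83 / 497).
497 ≡ 1 (mod 4), so quadratic reciprocity gives (83 / 497) = (497 / 83). Reduce: 497 ≡ 82 (mod 83). Now have -(82 / 83).
Factor out 2: 82 = 2·41. Since 83 ≡ 3 (mod 8), (2 / 83) = -1. Now have (41 / 83).
41 ≡ 1 (mod 4), so quadratic reciprocity gives (41 / 83) = (83 / 41). Reduce: 83 ≡ 1 (mod 41). Now have (1 / 41).
(1 / 41) = 1. Collecting the sign factors: 1.
Product: (1)·(1) = 1.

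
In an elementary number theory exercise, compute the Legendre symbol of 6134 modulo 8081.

1

(6134/8081)
  = (3067/8081)    [8081 ≡ 1 mod 8 ⇒ (2/8081) = +1]
  = (8081/3067)    [QR: 8081 ≡ 1 mod 4, sign kept]
  = (1947/3067)    [8081 ≡ 1947 mod 3067]
  = -(3067/1947)    [QR: both ≡ 3 mod 4, sign flips]
  = -(1120/1947)    [3067 ≡ 1120 mod 1947]
  = (35/1947)    [1947 ≡ 3 mod 8 ⇒ (2/1947)^5 = -1]
  = -(1947/35)    [QR: both ≡ 3 mod 4, sign flips]
  = -(22/35)    [1947 ≡ 22 mod 35]
  = (11/35)    [35 ≡ 3 mod 8 ⇒ (2/35) = -1]
  = -(35/11)    [QR: both ≡ 3 mod 4, sign flips]
  = -(2/11)    [35 ≡ 2 mod 11]
  = (1/11)    [11 ≡ 3 mod 8 ⇒ (2/11) = -1]
  = 1    [(1/11) = 1]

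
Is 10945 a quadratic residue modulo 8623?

yes

Reduce the numerator: 10945 ≡ 2322 (mod 8623), so (10945/8623) = (2322/8623).
Factor out 2: 2322 = 2·1161. Since 8623 ≡ 7 (mod 8), (2/8623) = +1. Now have (1161/8623).
1161 ≡ 1 (mod 4), so quadratic reciprocity gives (1161/8623) = (8623/1161). Reduce: 8623 ≡ 496 (mod 1161). Now have (496/1161).
Factor out 2: 496 = 2^4·31. Since 1161 ≡ 1 (mod 8), (2/1161) = +1, and (2/1161)^4 = +1. Now have (31/1161).
1161 ≡ 1 (mod 4), so quadratic reciprocity gives (31/1161) = (1161/31). Reduce: 1161 ≡ 14 (mod 31). Now have (14/31).
Factor out 2: 14 = 2·7. Since 31 ≡ 7 (mod 8), (2/31) = +1. Now have (7/31).
Both 7 ≡ 3 and 31 ≡ 3 (mod 4), so reciprocity gives (7/31) = -(31/7). Reduce: 31 ≡ 3 (mod 7). Now have -(3/7).
Both 3 ≡ 3 and 7 ≡ 3 (mod 4), so reciprocity gives (3/7) = -(7/3). Reduce: 7 ≡ 1 (mod 3). Now have (1/3).
(1/3) = 1. Collecting the sign factors: 1.
(10945/8623) = 1, and 8623 is prime, so 10945 is a quadratic residue mod 8623.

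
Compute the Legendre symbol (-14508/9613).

Pull out -1: (-14508/9613) = (-1/9613)·(14508/9613). Since 9613 ≡ 1 (mod 4), (-1/9613) = +1. Now have (14508/9613).
Reduce the numerator: 14508 ≡ 4895 (mod 9613), so (14508/9613) = (4895/9613).
9613 ≡ 1 (mod 4), so quadratic reciprocity gives (4895/9613) = (9613/4895). Reduce: 9613 ≡ 4718 (mod 4895). Now have (4718/4895).
Factor out 2: 4718 = 2·2359. Since 4895 ≡ 7 (mod 8), (2/4895) = +1. Now have (2359/4895).
Both 2359 ≡ 3 and 4895 ≡ 3 (mod 4), so reciprocity gives (2359/4895) = -(4895/2359). Reduce: 4895 ≡ 177 (mod 2359). Now have -(177/2359).
177 ≡ 1 (mod 4), so quadratic reciprocity gives (177/2359) = (2359/177). Reduce: 2359 ≡ 58 (mod 177). Now have -(58/177).
Factor out 2: 58 = 2·29. Since 177 ≡ 1 (mod 8), (2/177) = +1. Now have -(29/177).
29 ≡ 1 (mod 4), so quadratic reciprocity gives (29/177) = (177/29). Reduce: 177 ≡ 3 (mod 29). Now have -(3/29).
29 ≡ 1 (mod 4), so quadratic reciprocity gives (3/29) = (29/3). Reduce: 29 ≡ 2 (mod 3). Now have -(2/3).
Factor out 2: 2 = 2. Since 3 ≡ 3 (mod 8), (2/3) = -1. Now have (1/3).
(1/3) = 1. Collecting the sign factors: 1.

1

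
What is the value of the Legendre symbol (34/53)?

(34/53)
  = -(17/53)    [53 ≡ 5 mod 8 ⇒ (2/53) = -1]
  = -(53/17)    [QR: 17 ≡ 1 mod 4, sign kept]
  = -(2/17)    [53 ≡ 2 mod 17]
  = -(1/17)    [17 ≡ 1 mod 8 ⇒ (2/17) = +1]
  = -1    [(1/17) = 1]

-1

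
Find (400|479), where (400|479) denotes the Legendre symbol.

1

(400|479)
  = (25|479)    [479 ≡ 7 mod 8 ⇒ (2|479)^4 = +1]
  = (479|25)    [QR: 25 ≡ 1 mod 4, sign kept]
  = (4|25)    [479 ≡ 4 mod 25]
  = (1|25)    [25 ≡ 1 mod 8 ⇒ (2|25)^2 = +1]
  = 1    [(1|25) = 1]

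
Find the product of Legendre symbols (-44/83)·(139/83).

1

By multiplicativity, (-44·139/83) = (-44/83)·(139/83).
First factor (-44/83):
(-44/83)
  = (39/83)    [-44 ≡ 39 mod 83]
  = -(83/39)    [QR: both ≡ 3 mod 4, sign flips]
  = -(5/39)    [83 ≡ 5 mod 39]
  = -(39/5)    [QR: 5 ≡ 1 mod 4, sign kept]
  = -(4/5)    [39 ≡ 4 mod 5]
  = -(1/5)    [5 ≡ 5 mod 8 ⇒ (2/5)^2 = +1]
  = -1    [(1/5) = 1]
Second factor (139/83):
(139/83)
  = (56/83)    [139 ≡ 56 mod 83]
  = -(7/83)    [83 ≡ 3 mod 8 ⇒ (2/83)^3 = -1]
  = (83/7)    [QR: both ≡ 3 mod 4, sign flips]
  = (6/7)    [83 ≡ 6 mod 7]
  = (3/7)    [7 ≡ 7 mod 8 ⇒ (2/7) = +1]
  = -(7/3)    [QR: both ≡ 3 mod 4, sign flips]
  = -(1/3)    [7 ≡ 1 mod 3]
  = -1    [(1/3) = 1]
Product: (-1)·(-1) = 1.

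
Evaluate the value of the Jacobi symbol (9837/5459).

-1

(9837/5459)
  = (4378/5459)    [9837 ≡ 4378 mod 5459]
  = -(2189/5459)    [5459 ≡ 3 mod 8 ⇒ (2/5459) = -1]
  = -(5459/2189)    [QR: 2189 ≡ 1 mod 4, sign kept]
  = -(1081/2189)    [5459 ≡ 1081 mod 2189]
  = -(2189/1081)    [QR: 1081 ≡ 1 mod 4, sign kept]
  = -(27/1081)    [2189 ≡ 27 mod 1081]
  = -(1081/27)    [QR: 1081 ≡ 1 mod 4, sign kept]
  = -(1/27)    [1081 ≡ 1 mod 27]
  = -1    [(1/27) = 1]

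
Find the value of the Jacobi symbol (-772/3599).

Reduce the numerator: -772 ≡ 2827 (mod 3599), so (-772/3599) = (2827/3599).
Both 2827 ≡ 3 and 3599 ≡ 3 (mod 4), so reciprocity gives (2827/3599) = -(3599/2827). Reduce: 3599 ≡ 772 (mod 2827). Now have -(772/2827).
Factor out 2: 772 = 2^2·193. Since 2827 ≡ 3 (mod 8), (2/2827) = -1, and (2/2827)^2 = +1. Now have -(193/2827).
193 ≡ 1 (mod 4), so quadratic reciprocity gives (193/2827) = (2827/193). Reduce: 2827 ≡ 125 (mod 193). Now have -(125/193).
125 ≡ 1 (mod 4), so quadratic reciprocity gives (125/193) = (193/125). Reduce: 193 ≡ 68 (mod 125). Now have -(68/125).
Factor out 2: 68 = 2^2·17. Since 125 ≡ 5 (mod 8), (2/125) = -1, and (2/125)^2 = +1. Now have -(17/125).
17 ≡ 1 (mod 4), so quadratic reciprocity gives (17/125) = (125/17). Reduce: 125 ≡ 6 (mod 17). Now have -(6/17).
Factor out 2: 6 = 2·3. Since 17 ≡ 1 (mod 8), (2/17) = +1. Now have -(3/17).
17 ≡ 1 (mod 4), so quadratic reciprocity gives (3/17) = (17/3). Reduce: 17 ≡ 2 (mod 3). Now have -(2/3).
Factor out 2: 2 = 2. Since 3 ≡ 3 (mod 8), (2/3) = -1. Now have (1/3).
(1/3) = 1. Collecting the sign factors: 1.

1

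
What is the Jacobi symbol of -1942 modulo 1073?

Pull out -1: (-1942/1073) = (-1/1073)·(1942/1073). Since 1073 ≡ 1 (mod 4), (-1/1073) = +1. Now have (1942/1073).
Reduce the numerator: 1942 ≡ 869 (mod 1073), so (1942/1073) = (869/1073).
869 ≡ 1 (mod 4), so quadratic reciprocity gives (869/1073) = (1073/869). Reduce: 1073 ≡ 204 (mod 869). Now have (204/869).
Factor out 2: 204 = 2^2·51. Since 869 ≡ 5 (mod 8), (2/869) = -1, and (2/869)^2 = +1. Now have (51/869).
869 ≡ 1 (mod 4), so quadratic reciprocity gives (51/869) = (869/51). Reduce: 869 ≡ 2 (mod 51). Now have (2/51).
Factor out 2: 2 = 2. Since 51 ≡ 3 (mod 8), (2/51) = -1. Now have -(1/51).
(1/51) = 1. Collecting the sign factors: -1.

-1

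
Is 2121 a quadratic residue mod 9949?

2121 ≡ 1 (mod 4), so quadratic reciprocity gives (2121|9949) = (9949|2121). Reduce: 9949 ≡ 1465 (mod 2121). Now have (1465|2121).
1465 ≡ 1 (mod 4), so quadratic reciprocity gives (1465|2121) = (2121|1465). Reduce: 2121 ≡ 656 (mod 1465). Now have (656|1465).
Factor out 2: 656 = 2^4·41. Since 1465 ≡ 1 (mod 8), (2|1465) = +1, and (2|1465)^4 = +1. Now have (41|1465).
41 ≡ 1 (mod 4), so quadratic reciprocity gives (41|1465) = (1465|41). Reduce: 1465 ≡ 30 (mod 41). Now have (30|41).
Factor out 2: 30 = 2·15. Since 41 ≡ 1 (mod 8), (2|41) = +1. Now have (15|41).
41 ≡ 1 (mod 4), so quadratic reciprocity gives (15|41) = (41|15). Reduce: 41 ≡ 11 (mod 15). Now have (11|15).
Both 11 ≡ 3 and 15 ≡ 3 (mod 4), so reciprocity gives (11|15) = -(15|11). Reduce: 15 ≡ 4 (mod 11). Now have -(4|11).
Factor out 2: 4 = 2^2. Since 11 ≡ 3 (mod 8), (2|11) = -1, and (2|11)^2 = +1. Now have -(1|11).
(1|11) = 1. Collecting the sign factors: -1.
(2121|9949) = -1, and 9949 is prime, so 2121 is not a quadratic residue mod 9949.

no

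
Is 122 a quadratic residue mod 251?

Factor out 2: 122 = 2·61. Since 251 ≡ 3 (mod 8), (2|251) = -1. Now have -(61|251).
61 ≡ 1 (mod 4), so quadratic reciprocity gives (61|251) = (251|61). Reduce: 251 ≡ 7 (mod 61). Now have -(7|61).
61 ≡ 1 (mod 4), so quadratic reciprocity gives (7|61) = (61|7). Reduce: 61 ≡ 5 (mod 7). Now have -(5|7).
5 ≡ 1 (mod 4), so quadratic reciprocity gives (5|7) = (7|5). Reduce: 7 ≡ 2 (mod 5). Now have -(2|5).
Factor out 2: 2 = 2. Since 5 ≡ 5 (mod 8), (2|5) = -1. Now have (1|5).
(1|5) = 1. Collecting the sign factors: 1.
(122|251) = 1, and 251 is prime, so 122 is a quadratic residue mod 251.

yes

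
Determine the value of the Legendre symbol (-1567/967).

1

(-1567/967)
  = (367/967)    [-1567 ≡ 367 mod 967]
  = -(967/367)    [QR: both ≡ 3 mod 4, sign flips]
  = -(233/367)    [967 ≡ 233 mod 367]
  = -(367/233)    [QR: 233 ≡ 1 mod 4, sign kept]
  = -(134/233)    [367 ≡ 134 mod 233]
  = -(67/233)    [233 ≡ 1 mod 8 ⇒ (2/233) = +1]
  = -(233/67)    [QR: 233 ≡ 1 mod 4, sign kept]
  = -(32/67)    [233 ≡ 32 mod 67]
  = (1/67)    [67 ≡ 3 mod 8 ⇒ (2/67)^5 = -1]
  = 1    [(1/67) = 1]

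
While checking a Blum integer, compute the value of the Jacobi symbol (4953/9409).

1

4953 ≡ 1 (mod 4), so quadratic reciprocity gives (4953/9409) = (9409/4953). Reduce: 9409 ≡ 4456 (mod 4953). Now have (4456/4953).
Factor out 2: 4456 = 2^3·557. Since 4953 ≡ 1 (mod 8), (2/4953) = +1, and (2/4953)^3 = +1. Now have (557/4953).
557 ≡ 1 (mod 4), so quadratic reciprocity gives (557/4953) = (4953/557). Reduce: 4953 ≡ 497 (mod 557). Now have (497/557).
497 ≡ 1 (mod 4), so quadratic reciprocity gives (497/557) = (557/497). Reduce: 557 ≡ 60 (mod 497). Now have (60/497).
Factor out 2: 60 = 2^2·15. Since 497 ≡ 1 (mod 8), (2/497) = +1, and (2/497)^2 = +1. Now have (15/497).
497 ≡ 1 (mod 4), so quadratic reciprocity gives (15/497) = (497/15). Reduce: 497 ≡ 2 (mod 15). Now have (2/15).
Factor out 2: 2 = 2. Since 15 ≡ 7 (mod 8), (2/15) = +1. Now have (1/15).
(1/15) = 1. Collecting the sign factors: 1.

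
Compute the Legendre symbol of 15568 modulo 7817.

1

Reduce the numerator: 15568 ≡ 7751 (mod 7817), so (15568 / 7817) = (7751 / 7817).
7817 ≡ 1 (mod 4), so quadratic reciprocity gives (7751 / 7817) = (7817 / 7751). Reduce: 7817 ≡ 66 (mod 7751). Now have (66 / 7751).
Factor out 2: 66 = 2·33. Since 7751 ≡ 7 (mod 8), (2 / 7751) = +1. Now have (33 / 7751).
33 ≡ 1 (mod 4), so quadratic reciprocity gives (33 / 7751) = (7751 / 33). Reduce: 7751 ≡ 29 (mod 33). Now have (29 / 33).
29 ≡ 1 (mod 4), so quadratic reciprocity gives (29 / 33) = (33 / 29). Reduce: 33 ≡ 4 (mod 29). Now have (4 / 29).
Factor out 2: 4 = 2^2. Since 29 ≡ 5 (mod 8), (2 / 29) = -1, and (2 / 29)^2 = +1. Now have (1 / 29).
(1 / 29) = 1. Collecting the sign factors: 1.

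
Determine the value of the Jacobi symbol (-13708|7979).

-1

Reduce the numerator: -13708 ≡ 2250 (mod 7979), so (-13708|7979) = (2250|7979).
Factor out 2: 2250 = 2·1125. Since 7979 ≡ 3 (mod 8), (2|7979) = -1. Now have -(1125|7979).
1125 ≡ 1 (mod 4), so quadratic reciprocity gives (1125|7979) = (7979|1125). Reduce: 7979 ≡ 104 (mod 1125). Now have -(104|1125).
Factor out 2: 104 = 2^3·13. Since 1125 ≡ 5 (mod 8), (2|1125) = -1, and (2|1125)^3 = -1. Now have (13|1125).
13 ≡ 1 (mod 4), so quadratic reciprocity gives (13|1125) = (1125|13). Reduce: 1125 ≡ 7 (mod 13). Now have (7|13).
13 ≡ 1 (mod 4), so quadratic reciprocity gives (7|13) = (13|7). Reduce: 13 ≡ 6 (mod 7). Now have (6|7).
Factor out 2: 6 = 2·3. Since 7 ≡ 7 (mod 8), (2|7) = +1. Now have (3|7).
Both 3 ≡ 3 and 7 ≡ 3 (mod 4), so reciprocity gives (3|7) = -(7|3). Reduce: 7 ≡ 1 (mod 3). Now have -(1|3).
(1|3) = 1. Collecting the sign factors: -1.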